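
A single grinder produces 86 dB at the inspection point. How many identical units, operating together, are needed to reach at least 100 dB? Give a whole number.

N identical sources give L₁ + 10·log₁₀ N, so require 10·log₁₀ N ≥ 100 − 86 = 14.0 dB.
N ≥ 10^(14.0/10) = 25.119, so N = 26.

26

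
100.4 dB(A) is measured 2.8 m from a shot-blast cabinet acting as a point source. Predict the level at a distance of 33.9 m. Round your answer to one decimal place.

78.7 dB(A)

Spherical spreading from a point source gives a 20·log₁₀(r₂/r₁) drop.
L₂ = 100.4 − 20·log₁₀(33.9/2.8) = 100.4 − 21.661 = 78.74 dB(A).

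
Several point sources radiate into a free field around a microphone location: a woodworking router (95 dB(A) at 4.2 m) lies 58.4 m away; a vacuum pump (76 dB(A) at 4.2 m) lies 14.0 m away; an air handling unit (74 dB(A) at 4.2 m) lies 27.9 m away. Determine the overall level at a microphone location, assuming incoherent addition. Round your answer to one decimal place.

73.1 dB(A)

First find each source's level at the receiver (point-source: −20·log₁₀(r/r_ref)), then combine on an intensity basis.
woodworking router: 95 − 20·log₁₀(58.4/4.2) = 95 − 22.86 = 72.14 dB(A).
vacuum pump: 76 − 20·log₁₀(14.0/4.2) = 76 − 10.46 = 65.54 dB(A).
air handling unit: 74 − 20·log₁₀(27.9/4.2) = 74 − 16.45 = 57.55 dB(A).
Σ 10^(L/10) = 2.051e+07 → L_total = 10·log₁₀(2.051e+07) = 73.12 dB(A).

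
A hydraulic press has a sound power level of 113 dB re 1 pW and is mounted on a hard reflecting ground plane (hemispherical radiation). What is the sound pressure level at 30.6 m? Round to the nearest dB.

75 dB

L_p = L_w − 10·log₁₀(2π·r²) with r = 30.6 m.
2π·r² = 5883 m², 10·log₁₀ of that is 37.696 dB.
L_p = 113 − 37.696 = 75.30 dB.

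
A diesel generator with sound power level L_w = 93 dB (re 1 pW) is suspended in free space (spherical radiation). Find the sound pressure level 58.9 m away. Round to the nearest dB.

47 dB

Free-field spherical radiation: L_p = L_w − 10·log₁₀(4π·r²), r = 58.9 m.
4π·r² = 4.36e+04 m², 10·log₁₀ of that is 46.394 dB.
L_p = 93 − 46.394 = 46.61 dB.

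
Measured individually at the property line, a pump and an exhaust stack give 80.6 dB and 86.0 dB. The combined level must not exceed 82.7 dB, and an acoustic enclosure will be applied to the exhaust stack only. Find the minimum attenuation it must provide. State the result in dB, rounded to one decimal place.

7.5 dB

Fixed contribution from the other source: Σ 10^(L/10) = 10^(80.6/10) = 1.148e+08 (80.60 dB).
The limit corresponds to 10^(82.7/10) = 1.862e+08; subtracting the fixed part leaves 7.139e+07 for the exhaust stack, i.e. 78.54 dB.
Required insertion loss = 86.0 − 78.54 = 7.46 dB.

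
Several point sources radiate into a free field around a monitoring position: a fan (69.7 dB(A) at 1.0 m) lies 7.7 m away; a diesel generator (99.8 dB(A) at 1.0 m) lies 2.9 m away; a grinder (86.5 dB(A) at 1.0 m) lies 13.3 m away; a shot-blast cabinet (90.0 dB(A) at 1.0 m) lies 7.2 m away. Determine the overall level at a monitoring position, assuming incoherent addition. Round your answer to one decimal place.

Propagate each source to the receiver with L = L_ref − 20·log₁₀(r/r_ref), then add intensities.
fan: 69.7 − 20·log₁₀(7.7/1.0) = 69.7 − 17.73 = 51.97 dB(A).
diesel generator: 99.8 − 20·log₁₀(2.9/1.0) = 99.8 − 9.25 = 90.55 dB(A).
grinder: 86.5 − 20·log₁₀(13.3/1.0) = 86.5 − 22.48 = 64.02 dB(A).
shot-blast cabinet: 90.0 − 20·log₁₀(7.2/1.0) = 90.0 − 17.15 = 72.85 dB(A).
Σ 10^(L/10) = 1.158e+09 → L_total = 10·log₁₀(1.158e+09) = 90.64 dB(A).

90.6 dB(A)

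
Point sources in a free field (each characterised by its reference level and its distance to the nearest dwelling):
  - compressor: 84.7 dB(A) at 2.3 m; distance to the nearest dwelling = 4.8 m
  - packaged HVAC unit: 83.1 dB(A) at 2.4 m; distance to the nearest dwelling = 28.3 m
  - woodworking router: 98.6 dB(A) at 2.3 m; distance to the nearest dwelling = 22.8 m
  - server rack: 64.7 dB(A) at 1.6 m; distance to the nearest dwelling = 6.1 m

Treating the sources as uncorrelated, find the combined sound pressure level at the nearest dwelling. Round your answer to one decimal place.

Propagate each source to the receiver with L = L_ref − 20·log₁₀(r/r_ref), then add intensities.
compressor: 84.7 − 20·log₁₀(4.8/2.3) = 84.7 − 6.39 = 78.31 dB(A).
packaged HVAC unit: 83.1 − 20·log₁₀(28.3/2.4) = 83.1 − 21.43 = 61.67 dB(A).
woodworking router: 98.6 − 20·log₁₀(22.8/2.3) = 98.6 − 19.92 = 78.68 dB(A).
server rack: 64.7 − 20·log₁₀(6.1/1.6) = 64.7 − 11.62 = 53.08 dB(A).
Σ 10^(L/10) = 1.432e+08 → L_total = 10·log₁₀(1.432e+08) = 81.56 dB(A).

81.6 dB(A)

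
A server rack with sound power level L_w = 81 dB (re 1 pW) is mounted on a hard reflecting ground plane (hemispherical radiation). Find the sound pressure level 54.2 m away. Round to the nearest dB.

The power spreads over a hemisphere of area 2π·r², so L_p = L_w − 10·log₁₀(2π·r²).
2π·r² = 1.846e+04 m², 10·log₁₀ of that is 42.662 dB.
L_p = 81 − 42.662 = 38.34 dB.

38 dB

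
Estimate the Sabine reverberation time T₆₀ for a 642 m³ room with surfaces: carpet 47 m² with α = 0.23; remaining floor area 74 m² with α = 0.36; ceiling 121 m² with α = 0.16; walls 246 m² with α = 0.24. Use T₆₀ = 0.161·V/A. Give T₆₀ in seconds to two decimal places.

0.89 s

Total absorption A = 47·0.23 + 74·0.36 + 121·0.16 + 246·0.24 = 115.85 m² sabins.
T₆₀ = 0.161·V/A = 0.161·642/115.85 = 0.892 s.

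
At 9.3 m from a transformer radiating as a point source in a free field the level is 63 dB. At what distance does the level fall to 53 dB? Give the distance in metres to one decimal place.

29.4 m

For a point source L₁ − L₂ = 20·log₁₀(r₂/r₁), so r₂ = r₁·10^((L₁−L₂)/20).
r₂ = 9.3·10^((63−53)/20) = 9.3·10^(10.0/20) = 29.41 m.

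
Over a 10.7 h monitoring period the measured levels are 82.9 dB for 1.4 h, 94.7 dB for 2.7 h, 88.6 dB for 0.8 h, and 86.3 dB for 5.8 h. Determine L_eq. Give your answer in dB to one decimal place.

L_eq = 10·log₁₀[(1/T)·Σ tᵢ·10^(Lᵢ/10)] with T = 10.7 h.
Σ tᵢ·10^(Lᵢ/10) = 1.4·10^(82.9/10) + 2.7·10^(94.7/10) + 0.8·10^(88.6/10) + 5.8·10^(86.3/10) = 1.129e+10.
L_eq = 10·log₁₀(1.129e+10/10.7) = 90.24 dB.

90.2 dB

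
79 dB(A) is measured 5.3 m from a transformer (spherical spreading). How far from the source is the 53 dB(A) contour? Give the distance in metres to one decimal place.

105.7 m

For a point source L₁ − L₂ = 20·log₁₀(r₂/r₁), so r₂ = r₁·10^((L₁−L₂)/20).
r₂ = 5.3·10^((79−53)/20) = 5.3·10^(26.0/20) = 105.75 m.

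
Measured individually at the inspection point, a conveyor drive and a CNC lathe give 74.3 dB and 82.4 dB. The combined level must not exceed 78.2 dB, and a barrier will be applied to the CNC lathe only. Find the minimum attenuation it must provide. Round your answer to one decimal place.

6.5 dB

Fixed contribution from the other source: Σ 10^(L/10) = 10^(74.3/10) = 2.692e+07 (74.30 dB).
To meet 78.2 dB overall, the treated CNC lathe may contribute at most 10^(78.2/10) − 2.692e+07 = 3.915e+07, i.e. 75.93 dB.
Required insertion loss = 82.4 − 75.93 = 6.47 dB.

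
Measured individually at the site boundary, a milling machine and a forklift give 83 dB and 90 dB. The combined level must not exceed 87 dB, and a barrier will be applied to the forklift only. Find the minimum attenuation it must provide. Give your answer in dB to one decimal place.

5.2 dB

Everything except the forklift sums to 10^(83/10) = 1.995e+08 in linear terms, 83.00 dB.
The limit corresponds to 10^(87/10) = 5.012e+08; subtracting the fixed part leaves 3.017e+08 for the forklift, i.e. 84.80 dB.
Required insertion loss = 90 − 84.80 = 5.20 dB.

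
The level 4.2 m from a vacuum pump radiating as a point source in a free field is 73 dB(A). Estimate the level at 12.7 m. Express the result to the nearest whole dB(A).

63 dB(A)

For a point source, L₂ = L₁ − 20·log₁₀(r₂/r₁).
L₂ = 73 − 20·log₁₀(12.7/4.2) = 73 − 9.611 = 63.39 dB(A).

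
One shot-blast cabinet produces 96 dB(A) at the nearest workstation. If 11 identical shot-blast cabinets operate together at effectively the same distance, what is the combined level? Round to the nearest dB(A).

106 dB(A)

L_total = L₁ + 10·log₁₀ N for N identical incoherent sources.
L_total = 96 + 10·log₁₀(11) = 96 + 10.414 = 106.41 dB(A).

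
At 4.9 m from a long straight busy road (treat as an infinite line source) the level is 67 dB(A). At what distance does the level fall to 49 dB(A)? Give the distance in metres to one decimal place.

For a line source L₁ − L₂ = 10·log₁₀(r₂/r₁), so r₂ = r₁·10^((L₁−L₂)/10).
r₂ = 4.9·10^((67−49)/10) = 4.9·10^(18.0/10) = 309.17 m.

309.2 m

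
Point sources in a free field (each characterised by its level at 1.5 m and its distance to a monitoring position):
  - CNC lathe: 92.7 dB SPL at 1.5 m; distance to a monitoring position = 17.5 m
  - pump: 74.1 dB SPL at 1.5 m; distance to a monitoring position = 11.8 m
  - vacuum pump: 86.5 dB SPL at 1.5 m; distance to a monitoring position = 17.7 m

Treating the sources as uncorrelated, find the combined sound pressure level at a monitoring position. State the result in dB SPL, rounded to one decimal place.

First find each source's level at the receiver (point-source: −20·log₁₀(r/r_ref)), then combine on an intensity basis.
CNC lathe: 92.7 − 20·log₁₀(17.5/1.5) = 92.7 − 21.34 = 71.36 dB SPL.
pump: 74.1 − 20·log₁₀(11.8/1.5) = 74.1 − 17.92 = 56.18 dB SPL.
vacuum pump: 86.5 − 20·log₁₀(17.7/1.5) = 86.5 − 21.44 = 65.06 dB SPL.
Σ 10^(L/10) = 1.730e+07 → L_total = 10·log₁₀(1.730e+07) = 72.38 dB SPL.

72.4 dB SPL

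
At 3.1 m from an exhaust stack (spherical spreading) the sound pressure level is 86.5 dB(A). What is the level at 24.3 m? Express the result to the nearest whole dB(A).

69 dB(A)

For a point source, L₂ = L₁ − 20·log₁₀(r₂/r₁).
L₂ = 86.5 − 20·log₁₀(24.3/3.1) = 86.5 − 17.885 = 68.62 dB(A).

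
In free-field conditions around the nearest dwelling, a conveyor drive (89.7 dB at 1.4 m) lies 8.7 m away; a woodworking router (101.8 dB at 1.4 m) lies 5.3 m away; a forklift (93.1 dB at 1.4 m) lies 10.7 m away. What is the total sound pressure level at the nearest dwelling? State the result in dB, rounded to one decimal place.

First find each source's level at the receiver (point-source: −20·log₁₀(r/r_ref)), then combine on an intensity basis.
conveyor drive: 89.7 − 20·log₁₀(8.7/1.4) = 89.7 − 15.87 = 73.83 dB.
woodworking router: 101.8 − 20·log₁₀(5.3/1.4) = 101.8 − 11.56 = 90.24 dB.
forklift: 93.1 − 20·log₁₀(10.7/1.4) = 93.1 − 17.67 = 75.43 dB.
Σ 10^(L/10) = 1.115e+09 → L_total = 10·log₁₀(1.115e+09) = 90.47 dB.

90.5 dB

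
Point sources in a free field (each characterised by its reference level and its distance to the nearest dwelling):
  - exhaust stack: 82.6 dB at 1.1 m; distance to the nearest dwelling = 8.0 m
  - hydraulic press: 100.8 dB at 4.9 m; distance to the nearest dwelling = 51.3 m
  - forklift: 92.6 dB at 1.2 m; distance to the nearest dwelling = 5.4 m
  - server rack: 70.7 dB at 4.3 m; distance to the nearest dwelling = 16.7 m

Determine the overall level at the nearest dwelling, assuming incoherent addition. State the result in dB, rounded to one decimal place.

Propagate each source to the receiver with L = L_ref − 20·log₁₀(r/r_ref), then add intensities.
exhaust stack: 82.6 − 20·log₁₀(8.0/1.1) = 82.6 − 17.23 = 65.37 dB.
hydraulic press: 100.8 − 20·log₁₀(51.3/4.9) = 100.8 − 20.40 = 80.40 dB.
forklift: 92.6 − 20·log₁₀(5.4/1.2) = 92.6 − 13.06 = 79.54 dB.
server rack: 70.7 − 20·log₁₀(16.7/4.3) = 70.7 − 11.78 = 58.92 dB.
Σ 10^(L/10) = 2.038e+08 → L_total = 10·log₁₀(2.038e+08) = 83.09 dB.

83.1 dB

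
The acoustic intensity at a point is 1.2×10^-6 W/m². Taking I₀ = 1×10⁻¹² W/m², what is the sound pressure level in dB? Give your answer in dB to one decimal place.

60.8 dB

Dividing by I₀ shifts the exponent by 12: I/I₀ = 1.2×10^6.
L = 10·(0.0792 + 6) = 60.79 dB.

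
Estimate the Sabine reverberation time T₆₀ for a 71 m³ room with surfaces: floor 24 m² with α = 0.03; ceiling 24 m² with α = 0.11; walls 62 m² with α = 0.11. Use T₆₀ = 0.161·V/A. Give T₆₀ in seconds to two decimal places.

A = Σ Sᵢαᵢ = 24·0.03 + 24·0.11 + 62·0.11 = 10.18 m².
T₆₀ = 0.161 × 71 / 10.18 = 1.123 s.

1.12 s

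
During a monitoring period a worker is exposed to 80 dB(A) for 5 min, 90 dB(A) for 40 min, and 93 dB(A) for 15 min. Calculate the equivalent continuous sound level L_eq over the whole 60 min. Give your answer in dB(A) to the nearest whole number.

L_eq = 10·log₁₀[(1/T)·Σ tᵢ·10^(Lᵢ/10)] with T = 60 min.
Σ tᵢ·10^(Lᵢ/10) = 5·10^(80/10) + 40·10^(90/10) + 15·10^(93/10) = 7.043e+10.
L_eq = 10·log₁₀(7.043e+10/60) = 90.70 dB(A).

91 dB(A)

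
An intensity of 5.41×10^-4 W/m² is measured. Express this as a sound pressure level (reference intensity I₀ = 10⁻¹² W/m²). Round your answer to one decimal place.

Dividing by I₀ shifts the exponent by 12: I/I₀ = 5.41×10^8.
L = 10·(0.7332 + 8) = 87.33 dB.

87.3 dB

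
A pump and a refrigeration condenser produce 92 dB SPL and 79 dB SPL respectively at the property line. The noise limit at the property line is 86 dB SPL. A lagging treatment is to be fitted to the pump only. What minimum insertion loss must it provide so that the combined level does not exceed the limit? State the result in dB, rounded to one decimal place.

7.0 dB

Fixed contribution from the other source: Σ 10^(L/10) = 10^(79/10) = 7.943e+07 (79.00 dB SPL).
To meet 86 dB SPL overall, the treated pump may contribute at most 10^(86/10) − 7.943e+07 = 3.187e+08, i.e. 85.03 dB SPL.
Required insertion loss = 92 − 85.03 = 6.97 dB.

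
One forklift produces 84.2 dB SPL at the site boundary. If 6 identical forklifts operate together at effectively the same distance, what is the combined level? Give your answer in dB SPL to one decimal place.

92.0 dB SPL

L_total = L₁ + 10·log₁₀ N for N identical incoherent sources.
L_total = 84.2 + 10·log₁₀(6) = 84.2 + 7.782 = 91.98 dB SPL.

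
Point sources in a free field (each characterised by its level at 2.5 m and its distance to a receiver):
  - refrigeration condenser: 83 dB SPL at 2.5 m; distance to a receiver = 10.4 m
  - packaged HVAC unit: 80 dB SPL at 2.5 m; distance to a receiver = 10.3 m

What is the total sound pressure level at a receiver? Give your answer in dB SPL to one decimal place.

Propagate each source to the receiver with L = L_ref − 20·log₁₀(r/r_ref), then add intensities.
refrigeration condenser: 83 − 20·log₁₀(10.4/2.5) = 83 − 12.38 = 70.62 dB SPL.
packaged HVAC unit: 80 − 20·log₁₀(10.3/2.5) = 80 − 12.30 = 67.70 dB SPL.
Σ 10^(L/10) = 1.742e+07 → L_total = 10·log₁₀(1.742e+07) = 72.41 dB SPL.

72.4 dB SPL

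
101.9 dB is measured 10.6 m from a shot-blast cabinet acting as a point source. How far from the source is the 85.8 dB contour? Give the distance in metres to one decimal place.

For a point source L₁ − L₂ = 20·log₁₀(r₂/r₁), so r₂ = r₁·10^((L₁−L₂)/20).
r₂ = 10.6·10^((101.9−85.8)/20) = 10.6·10^(16.1/20) = 67.66 m.

67.7 m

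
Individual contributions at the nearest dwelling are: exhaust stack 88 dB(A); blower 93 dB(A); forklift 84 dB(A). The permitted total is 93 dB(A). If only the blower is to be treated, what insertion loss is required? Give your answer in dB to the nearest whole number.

The untreated sources together contribute 10^(88/10) + 10^(84/10) = 8.821e+08, i.e. 89.46 dB(A).
To meet 93 dB(A) overall, the treated blower may contribute at most 10^(93/10) − 8.821e+08 = 1.113e+09, i.e. 90.47 dB(A).
Required insertion loss = 93 − 90.47 = 2.53 dB.

3 dB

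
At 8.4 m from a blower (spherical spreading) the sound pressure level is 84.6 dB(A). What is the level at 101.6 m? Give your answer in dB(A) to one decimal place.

For a point source, L₂ = L₁ − 20·log₁₀(r₂/r₁).
L₂ = 84.6 − 20·log₁₀(101.6/8.4) = 84.6 − 21.652 = 62.95 dB(A).

62.9 dB(A)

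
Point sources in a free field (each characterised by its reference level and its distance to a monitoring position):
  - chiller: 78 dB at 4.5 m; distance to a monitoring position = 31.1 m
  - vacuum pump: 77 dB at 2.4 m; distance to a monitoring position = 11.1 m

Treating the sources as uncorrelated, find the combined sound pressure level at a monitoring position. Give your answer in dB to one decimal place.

Apply inverse-square spreading to bring every level to the receiver, then sum 10^(L/10).
chiller: 78 − 20·log₁₀(31.1/4.5) = 78 − 16.79 = 61.21 dB.
vacuum pump: 77 − 20·log₁₀(11.1/2.4) = 77 − 13.30 = 63.70 dB.
Σ 10^(L/10) = 3.664e+06 → L_total = 10·log₁₀(3.664e+06) = 65.64 dB.

65.6 dB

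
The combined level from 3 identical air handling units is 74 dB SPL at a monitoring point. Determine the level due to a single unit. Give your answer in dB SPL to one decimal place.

69.2 dB SPL

Dividing the total intensity by 3 lowers the level by 10·log₁₀ 3 = 4.771 dB: L₁ = 74 − 4.771.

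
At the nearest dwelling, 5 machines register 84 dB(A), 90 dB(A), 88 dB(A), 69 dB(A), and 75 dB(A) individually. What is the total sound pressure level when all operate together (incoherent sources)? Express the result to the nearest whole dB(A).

93 dB(A)

For uncorrelated sources the intensities add, so convert each level to linear form, sum, and take 10·log₁₀ of the total.
Σ 10^(L/10) = 10^(84/10) + 10^(90/10) + 10^(88/10) + 10^(69/10) + 10^(75/10) = 1.922e+09.
L_total = 10·log₁₀(1.922e+09) = 92.84 dB(A).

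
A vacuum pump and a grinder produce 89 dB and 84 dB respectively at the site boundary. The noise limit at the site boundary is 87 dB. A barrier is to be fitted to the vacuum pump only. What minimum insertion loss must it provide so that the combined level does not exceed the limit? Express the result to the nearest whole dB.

Fixed contribution from the other source: Σ 10^(L/10) = 10^(84/10) = 2.512e+08 (84.00 dB).
To meet 87 dB overall, the treated vacuum pump may contribute at most 10^(87/10) − 2.512e+08 = 2.500e+08, i.e. 83.98 dB.
So the vacuum pump must be reduced from 89 to 83.98 dB: IL = 5.02 dB.

5 dB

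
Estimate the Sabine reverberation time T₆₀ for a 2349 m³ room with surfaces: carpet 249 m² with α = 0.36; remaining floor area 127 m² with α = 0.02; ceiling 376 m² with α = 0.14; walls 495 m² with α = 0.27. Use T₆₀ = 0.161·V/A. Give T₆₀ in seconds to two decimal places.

Summing Sᵢαᵢ: 249·0.36 + 127·0.02 + 376·0.14 + 495·0.27 = 278.47 m².
T₆₀ = 0.161·V/A = 0.161·2349/278.47 = 1.358 s.

1.36 s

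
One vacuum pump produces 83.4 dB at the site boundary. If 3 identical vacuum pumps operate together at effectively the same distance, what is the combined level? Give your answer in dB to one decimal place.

88.2 dB

N identical incoherent sources raise the level by 10·log₁₀ N.
L_total = 83.4 + 10·log₁₀(3) = 83.4 + 4.771 = 88.17 dB.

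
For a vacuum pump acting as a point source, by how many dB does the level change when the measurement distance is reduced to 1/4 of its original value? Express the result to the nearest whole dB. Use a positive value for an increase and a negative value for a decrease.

With spherical spreading the level changes by −20·log₁₀(r₂/r₁).
ΔL = −20·log₁₀(0.25) = +12.04 dB.

+12 dB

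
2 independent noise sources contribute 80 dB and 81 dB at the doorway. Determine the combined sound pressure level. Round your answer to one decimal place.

83.5 dB

Incoherent sources combine by intensity addition: L_total = 10·log₁₀(Σ 10^(L_i/10)).
Σ 10^(L/10) = 10^(80/10) + 10^(81/10) = 2.259e+08.
L_total = 10·log₁₀(2.259e+08) = 83.54 dB.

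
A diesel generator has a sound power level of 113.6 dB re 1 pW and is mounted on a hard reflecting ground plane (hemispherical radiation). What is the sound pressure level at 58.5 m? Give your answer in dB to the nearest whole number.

70 dB

Free-field hemispherical radiation: L_p = L_w − 10·log₁₀(2π·r²), r = 58.5 m.
2π·r² = 2.15e+04 m², 10·log₁₀ of that is 43.325 dB.
L_p = 113.6 − 43.325 = 70.28 dB.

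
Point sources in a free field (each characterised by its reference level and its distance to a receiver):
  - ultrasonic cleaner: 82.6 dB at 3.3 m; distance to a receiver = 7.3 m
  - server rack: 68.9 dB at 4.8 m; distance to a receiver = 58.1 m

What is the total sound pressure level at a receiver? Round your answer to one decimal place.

75.7 dB

Apply inverse-square spreading to bring every level to the receiver, then sum 10^(L/10).
ultrasonic cleaner: 82.6 − 20·log₁₀(7.3/3.3) = 82.6 − 6.90 = 75.70 dB.
server rack: 68.9 − 20·log₁₀(58.1/4.8) = 68.9 − 21.66 = 47.24 dB.
Σ 10^(L/10) = 3.724e+07 → L_total = 10·log₁₀(3.724e+07) = 75.71 dB.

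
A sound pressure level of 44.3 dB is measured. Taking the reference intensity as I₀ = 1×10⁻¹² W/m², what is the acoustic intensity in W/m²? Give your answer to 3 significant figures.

2.69e-08 W/m²

I = I₀·10^(L/10) = 10⁻¹² × 10^(44.3/10) = 10^(-7.570).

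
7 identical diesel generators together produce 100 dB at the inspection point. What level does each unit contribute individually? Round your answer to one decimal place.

Dividing the total intensity by 7 lowers the level by 10·log₁₀ 7 = 8.451 dB: L₁ = 100 − 8.451.

91.5 dB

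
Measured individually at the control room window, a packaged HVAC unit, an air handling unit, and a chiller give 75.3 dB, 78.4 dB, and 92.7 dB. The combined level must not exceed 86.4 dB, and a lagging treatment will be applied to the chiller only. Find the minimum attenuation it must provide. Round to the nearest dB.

Fixed contribution from the other sources: Σ 10^(L/10) = 10^(75.3/10) + 10^(78.4/10) = 1.031e+08 (80.13 dB).
The limit corresponds to 10^(86.4/10) = 4.365e+08; subtracting the fixed part leaves 3.334e+08 for the chiller, i.e. 85.23 dB.
Required insertion loss = 92.7 − 85.23 = 7.47 dB.

7 dB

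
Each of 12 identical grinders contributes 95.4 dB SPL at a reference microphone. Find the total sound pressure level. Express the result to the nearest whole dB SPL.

L_total = L₁ + 10·log₁₀ N for N identical incoherent sources.
L_total = 95.4 + 10·log₁₀(12) = 95.4 + 10.792 = 106.19 dB SPL.

106 dB SPL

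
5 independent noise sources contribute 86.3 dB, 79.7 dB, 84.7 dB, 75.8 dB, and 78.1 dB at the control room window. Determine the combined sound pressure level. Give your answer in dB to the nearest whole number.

Incoherent sources combine by intensity addition: L_total = 10·log₁₀(Σ 10^(L_i/10)).
Σ 10^(L/10) = 10^(86.3/10) + 10^(79.7/10) + 10^(84.7/10) + 10^(75.8/10) + 10^(78.1/10) = 9.176e+08.
L_total = 10·log₁₀(9.176e+08) = 89.63 dB.

90 dB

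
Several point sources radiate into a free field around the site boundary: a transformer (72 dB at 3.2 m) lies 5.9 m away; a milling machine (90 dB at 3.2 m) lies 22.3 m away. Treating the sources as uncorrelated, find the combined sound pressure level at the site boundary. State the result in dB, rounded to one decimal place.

74.0 dB

Apply inverse-square spreading to bring every level to the receiver, then sum 10^(L/10).
transformer: 72 − 20·log₁₀(5.9/3.2) = 72 − 5.31 = 66.69 dB.
milling machine: 90 − 20·log₁₀(22.3/3.2) = 90 − 16.86 = 73.14 dB.
Σ 10^(L/10) = 2.525e+07 → L_total = 10·log₁₀(2.525e+07) = 74.02 dB.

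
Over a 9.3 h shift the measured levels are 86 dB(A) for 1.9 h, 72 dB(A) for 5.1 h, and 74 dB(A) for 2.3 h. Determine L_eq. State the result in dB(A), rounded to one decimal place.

79.8 dB(A)

The energy average is taken in the linear domain: L_eq = 10·log₁₀[(Σ tᵢ·10^(Lᵢ/10))/T], T = 9.3 h.
Σ tᵢ·10^(Lᵢ/10) = 1.9·10^(86/10) + 5.1·10^(72/10) + 2.3·10^(74/10) = 8.950e+08.
L_eq = 10·log₁₀(8.950e+08/9.3) = 79.83 dB(A).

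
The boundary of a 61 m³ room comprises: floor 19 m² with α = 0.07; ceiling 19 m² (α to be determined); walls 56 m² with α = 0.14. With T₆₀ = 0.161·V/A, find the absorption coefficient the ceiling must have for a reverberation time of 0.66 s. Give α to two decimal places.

0.30

Required total absorption A = 0.161·61/0.66 = 14.88 m².
Absorption from the other surfaces = 19·0.07 + 56·0.14 = 9.17 m², so the ceiling must supply 5.71 m² over 19 m².
α = 5.71/19 = 0.301.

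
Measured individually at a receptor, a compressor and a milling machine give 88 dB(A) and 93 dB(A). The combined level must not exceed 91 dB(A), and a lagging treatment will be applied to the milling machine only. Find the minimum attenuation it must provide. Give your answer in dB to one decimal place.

Everything except the milling machine sums to 10^(88/10) = 6.310e+08 in linear terms, 88.00 dB(A).
The limit corresponds to 10^(91/10) = 1.259e+09; subtracting the fixed part leaves 6.280e+08 for the milling machine, i.e. 87.98 dB(A).
Required insertion loss = 93 − 87.98 = 5.02 dB.

5.0 dB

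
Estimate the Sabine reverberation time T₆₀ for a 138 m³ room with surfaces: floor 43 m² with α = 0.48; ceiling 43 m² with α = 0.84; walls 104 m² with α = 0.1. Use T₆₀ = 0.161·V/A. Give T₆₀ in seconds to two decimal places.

Total absorption A = 43·0.48 + 43·0.84 + 104·0.1 = 67.16 m² sabins.
T₆₀ = 0.161 × 138 / 67.16 = 0.331 s.

0.33 s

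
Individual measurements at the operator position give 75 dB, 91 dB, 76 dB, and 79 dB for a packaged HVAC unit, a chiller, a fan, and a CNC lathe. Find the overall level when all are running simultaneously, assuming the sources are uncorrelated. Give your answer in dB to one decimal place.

91.5 dB

Incoherent sources combine by intensity addition: L_total = 10·log₁₀(Σ 10^(L_i/10)).
Σ 10^(L/10) = 10^(75/10) + 10^(91/10) + 10^(76/10) + 10^(79/10) = 1.410e+09.
L_total = 10·log₁₀(1.410e+09) = 91.49 dB.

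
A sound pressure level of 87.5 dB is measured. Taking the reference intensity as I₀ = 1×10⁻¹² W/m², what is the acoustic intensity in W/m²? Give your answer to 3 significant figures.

0.000562 W/m²

I/I₀ = 10^(87.5/10) = 5.623e+08, so I = 5.623e+08 × 10⁻¹² W/m².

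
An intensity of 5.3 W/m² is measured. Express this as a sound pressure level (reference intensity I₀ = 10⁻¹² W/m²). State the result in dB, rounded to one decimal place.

127.2 dB

Dividing by I₀ shifts the exponent by 12: I/I₀ = 5.3×10^12.
L = 10·(0.7243 + 12) = 127.24 dB.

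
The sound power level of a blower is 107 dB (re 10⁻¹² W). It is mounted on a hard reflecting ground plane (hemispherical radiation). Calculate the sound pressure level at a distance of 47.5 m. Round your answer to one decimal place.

65.5 dB

The power spreads over a hemisphere of area 2π·r², so L_p = L_w − 10·log₁₀(2π·r²).
2π·r² = 1.418e+04 m², 10·log₁₀ of that is 41.516 dB.
L_p = 107 − 41.516 = 65.48 dB.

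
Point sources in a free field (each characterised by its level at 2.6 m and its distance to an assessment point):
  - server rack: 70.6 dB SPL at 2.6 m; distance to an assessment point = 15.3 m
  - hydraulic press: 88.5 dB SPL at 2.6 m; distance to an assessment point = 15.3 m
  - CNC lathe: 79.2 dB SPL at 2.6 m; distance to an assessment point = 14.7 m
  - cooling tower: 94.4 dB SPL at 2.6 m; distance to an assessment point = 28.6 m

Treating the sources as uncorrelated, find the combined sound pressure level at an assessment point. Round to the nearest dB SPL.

Propagate each source to the receiver with L = L_ref − 20·log₁₀(r/r_ref), then add intensities.
server rack: 70.6 − 20·log₁₀(15.3/2.6) = 70.6 − 15.39 = 55.21 dB SPL.
hydraulic press: 88.5 − 20·log₁₀(15.3/2.6) = 88.5 − 15.39 = 73.11 dB SPL.
CNC lathe: 79.2 − 20·log₁₀(14.7/2.6) = 79.2 − 15.05 = 64.15 dB SPL.
cooling tower: 94.4 − 20·log₁₀(28.6/2.6) = 94.4 − 20.83 = 73.57 dB SPL.
Σ 10^(L/10) = 4.614e+07 → L_total = 10·log₁₀(4.614e+07) = 76.64 dB SPL.

77 dB SPL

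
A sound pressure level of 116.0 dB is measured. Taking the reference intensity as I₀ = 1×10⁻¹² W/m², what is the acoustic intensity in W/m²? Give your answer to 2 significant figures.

0.40 W/m²

I = I₀·10^(L/10) = 10⁻¹² × 10^(116.0/10) = 10^(-0.400).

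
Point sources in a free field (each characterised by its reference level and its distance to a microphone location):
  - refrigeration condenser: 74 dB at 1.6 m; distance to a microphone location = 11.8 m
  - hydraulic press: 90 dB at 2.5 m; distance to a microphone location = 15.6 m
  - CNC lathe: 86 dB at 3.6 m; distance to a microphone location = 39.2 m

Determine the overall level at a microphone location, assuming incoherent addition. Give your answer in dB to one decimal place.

First find each source's level at the receiver (point-source: −20·log₁₀(r/r_ref)), then combine on an intensity basis.
refrigeration condenser: 74 − 20·log₁₀(11.8/1.6) = 74 − 17.36 = 56.64 dB.
hydraulic press: 90 − 20·log₁₀(15.6/2.5) = 90 − 15.90 = 74.10 dB.
CNC lathe: 86 − 20·log₁₀(39.2/3.6) = 86 − 20.74 = 65.26 dB.
Σ 10^(L/10) = 2.950e+07 → L_total = 10·log₁₀(2.950e+07) = 74.70 dB.

74.7 dB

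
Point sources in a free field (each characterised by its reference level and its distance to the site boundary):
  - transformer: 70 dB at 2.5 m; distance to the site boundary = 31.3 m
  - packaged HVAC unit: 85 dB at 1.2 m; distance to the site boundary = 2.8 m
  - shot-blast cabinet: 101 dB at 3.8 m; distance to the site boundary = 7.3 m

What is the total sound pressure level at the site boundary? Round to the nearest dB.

95 dB

First find each source's level at the receiver (point-source: −20·log₁₀(r/r_ref)), then combine on an intensity basis.
transformer: 70 − 20·log₁₀(31.3/2.5) = 70 − 21.95 = 48.05 dB.
packaged HVAC unit: 85 − 20·log₁₀(2.8/1.2) = 85 − 7.36 = 77.64 dB.
shot-blast cabinet: 101 − 20·log₁₀(7.3/3.8) = 101 − 5.67 = 95.33 dB.
Σ 10^(L/10) = 3.469e+09 → L_total = 10·log₁₀(3.469e+09) = 95.40 dB.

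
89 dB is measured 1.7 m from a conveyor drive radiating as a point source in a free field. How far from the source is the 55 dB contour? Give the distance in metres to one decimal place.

Point-source spreading drops the level by 20·log₁₀(r₂/r₁); inverting, r₂/r₁ = 10^(ΔL/20).
r₂ = 1.7·10^((89−55)/20) = 1.7·10^(34.0/20) = 85.20 m.

85.2 m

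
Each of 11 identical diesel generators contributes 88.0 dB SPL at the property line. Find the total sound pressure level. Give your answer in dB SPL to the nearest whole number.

98 dB SPL

L_total = L₁ + 10·log₁₀ N for N identical incoherent sources.
L_total = 88.0 + 10·log₁₀(11) = 88.0 + 10.414 = 98.41 dB SPL.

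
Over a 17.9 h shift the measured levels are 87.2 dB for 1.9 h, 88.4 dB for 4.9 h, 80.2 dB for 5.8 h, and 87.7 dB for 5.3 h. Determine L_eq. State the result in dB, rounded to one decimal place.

86.6 dB

L_eq = 10·log₁₀[(1/T)·Σ tᵢ·10^(Lᵢ/10)] with T = 17.9 h.
Σ tᵢ·10^(Lᵢ/10) = 1.9·10^(87.2/10) + 4.9·10^(88.4/10) + 5.8·10^(80.2/10) + 5.3·10^(87.7/10) = 8.115e+09.
L_eq = 10·log₁₀(8.115e+09/17.9) = 86.56 dB.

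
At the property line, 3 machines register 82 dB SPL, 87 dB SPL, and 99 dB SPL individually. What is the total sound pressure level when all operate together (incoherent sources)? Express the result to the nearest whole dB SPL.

For uncorrelated sources the intensities add, so convert each level to linear form, sum, and take 10·log₁₀ of the total.
Σ 10^(L/10) = 10^(82/10) + 10^(87/10) + 10^(99/10) = 8.603e+09.
L_total = 10·log₁₀(8.603e+09) = 99.35 dB SPL.

99 dB SPL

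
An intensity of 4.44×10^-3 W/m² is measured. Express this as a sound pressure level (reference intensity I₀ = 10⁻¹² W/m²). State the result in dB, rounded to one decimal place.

96.5 dB

I/I₀ = 4.44×10^-3/10⁻¹² = 4.44×10^9, and L = 10·log₁₀(I/I₀).
L = 10·(0.6474 + 9) = 96.47 dB.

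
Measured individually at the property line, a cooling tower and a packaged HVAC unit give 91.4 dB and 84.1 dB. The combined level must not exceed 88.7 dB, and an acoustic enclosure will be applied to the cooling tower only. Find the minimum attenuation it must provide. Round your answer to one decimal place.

Fixed contribution from the other source: Σ 10^(L/10) = 10^(84.1/10) = 2.570e+08 (84.10 dB).
To meet 88.7 dB overall, the treated cooling tower may contribute at most 10^(88.7/10) − 2.570e+08 = 4.843e+08, i.e. 86.85 dB.
Required insertion loss = 91.4 − 86.85 = 4.55 dB.

4.5 dB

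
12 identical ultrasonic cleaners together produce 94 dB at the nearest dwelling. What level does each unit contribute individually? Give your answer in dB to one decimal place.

Dividing the total intensity by 12 lowers the level by 10·log₁₀ 12 = 10.792 dB: L₁ = 94 − 10.792.

83.2 dB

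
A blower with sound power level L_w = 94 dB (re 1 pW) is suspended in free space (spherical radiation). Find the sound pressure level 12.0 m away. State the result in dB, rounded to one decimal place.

61.4 dB

L_p = L_w − 10·log₁₀(4π·r²) with r = 12.0 m.
4π·r² = 1810 m², 10·log₁₀ of that is 32.576 dB.
L_p = 94 − 32.576 = 61.42 dB.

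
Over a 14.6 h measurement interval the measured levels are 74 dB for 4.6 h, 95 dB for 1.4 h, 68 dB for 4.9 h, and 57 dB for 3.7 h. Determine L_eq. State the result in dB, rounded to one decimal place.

85.0 dB

The energy average is taken in the linear domain: L_eq = 10·log₁₀[(Σ tᵢ·10^(Lᵢ/10))/T], T = 14.6 h.
Σ tᵢ·10^(Lᵢ/10) = 4.6·10^(74/10) + 1.4·10^(95/10) + 4.9·10^(68/10) + 3.7·10^(57/10) = 4.576e+09.
L_eq = 10·log₁₀(4.576e+09/14.6) = 84.96 dB.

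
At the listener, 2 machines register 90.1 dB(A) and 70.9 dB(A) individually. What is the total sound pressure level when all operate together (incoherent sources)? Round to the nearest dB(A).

Incoherent sources combine by intensity addition: L_total = 10·log₁₀(Σ 10^(L_i/10)).
Σ 10^(L/10) = 10^(90.1/10) + 10^(70.9/10) = 1.036e+09.
L_total = 10·log₁₀(1.036e+09) = 90.15 dB(A).

90 dB(A)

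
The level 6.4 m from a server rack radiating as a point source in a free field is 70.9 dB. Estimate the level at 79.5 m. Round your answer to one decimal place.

For a point source, L₂ = L₁ − 20·log₁₀(r₂/r₁).
L₂ = 70.9 − 20·log₁₀(79.5/6.4) = 70.9 − 21.884 = 49.02 dB.

49.0 dB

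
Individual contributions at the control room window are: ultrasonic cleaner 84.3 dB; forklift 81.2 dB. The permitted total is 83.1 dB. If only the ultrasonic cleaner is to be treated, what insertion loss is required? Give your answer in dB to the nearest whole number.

Everything except the ultrasonic cleaner sums to 10^(81.2/10) = 1.318e+08 in linear terms, 81.20 dB.
To meet 83.1 dB overall, the treated ultrasonic cleaner may contribute at most 10^(83.1/10) − 1.318e+08 = 7.235e+07, i.e. 78.59 dB.
Required insertion loss = 84.3 − 78.59 = 5.71 dB.

6 dB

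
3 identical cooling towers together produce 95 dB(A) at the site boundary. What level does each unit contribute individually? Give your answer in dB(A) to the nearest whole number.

Dividing the total intensity by 3 lowers the level by 10·log₁₀ 3 = 4.771 dB: L₁ = 95 − 4.771.

90 dB(A)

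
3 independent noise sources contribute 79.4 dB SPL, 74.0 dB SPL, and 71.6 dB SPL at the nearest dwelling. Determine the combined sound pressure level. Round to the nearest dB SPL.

Incoherent sources combine by intensity addition: L_total = 10·log₁₀(Σ 10^(L_i/10)).
Σ 10^(L/10) = 10^(79.4/10) + 10^(74.0/10) + 10^(71.6/10) = 1.267e+08.
L_total = 10·log₁₀(1.267e+08) = 81.03 dB SPL.

81 dB SPL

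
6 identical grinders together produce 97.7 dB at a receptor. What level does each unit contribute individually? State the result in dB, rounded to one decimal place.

89.9 dB

Dividing the total intensity by 6 lowers the level by 10·log₁₀ 6 = 7.782 dB: L₁ = 97.7 − 7.782.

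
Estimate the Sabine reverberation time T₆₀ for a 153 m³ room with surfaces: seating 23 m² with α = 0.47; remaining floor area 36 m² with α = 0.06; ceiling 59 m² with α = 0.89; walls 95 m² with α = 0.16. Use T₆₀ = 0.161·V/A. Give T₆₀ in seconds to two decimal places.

Summing Sᵢαᵢ: 23·0.47 + 36·0.06 + 59·0.89 + 95·0.16 = 80.68 m².
T₆₀ = 0.161·V/A = 0.161·153/80.68 = 0.305 s.

0.31 s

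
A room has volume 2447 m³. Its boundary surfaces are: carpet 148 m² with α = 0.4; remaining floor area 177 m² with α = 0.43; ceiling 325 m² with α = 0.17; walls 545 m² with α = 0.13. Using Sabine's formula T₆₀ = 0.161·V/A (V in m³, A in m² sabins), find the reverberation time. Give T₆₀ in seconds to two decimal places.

1.51 s

Summing Sᵢαᵢ: 148·0.4 + 177·0.43 + 325·0.17 + 545·0.13 = 261.41 m².
T₆₀ = 0.161 × 2447 / 261.41 = 1.507 s.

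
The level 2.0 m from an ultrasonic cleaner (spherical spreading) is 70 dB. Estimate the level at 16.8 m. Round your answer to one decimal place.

Spherical spreading from a point source gives a 20·log₁₀(r₂/r₁) drop.
L₂ = 70 − 20·log₁₀(16.8/2.0) = 70 − 18.486 = 51.51 dB.

51.5 dB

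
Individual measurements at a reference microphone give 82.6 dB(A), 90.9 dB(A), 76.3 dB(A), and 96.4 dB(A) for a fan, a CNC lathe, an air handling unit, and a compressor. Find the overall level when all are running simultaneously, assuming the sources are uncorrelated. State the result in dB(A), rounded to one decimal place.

Incoherent sources combine by intensity addition: L_total = 10·log₁₀(Σ 10^(L_i/10)).
Σ 10^(L/10) = 10^(82.6/10) + 10^(90.9/10) + 10^(76.3/10) + 10^(96.4/10) = 5.820e+09.
L_total = 10·log₁₀(5.820e+09) = 97.65 dB(A).

97.6 dB(A)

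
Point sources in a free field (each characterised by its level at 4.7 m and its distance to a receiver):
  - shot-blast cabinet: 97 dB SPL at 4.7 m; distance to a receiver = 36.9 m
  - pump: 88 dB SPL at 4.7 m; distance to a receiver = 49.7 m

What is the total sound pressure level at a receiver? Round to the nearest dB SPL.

79 dB SPL

First find each source's level at the receiver (point-source: −20·log₁₀(r/r_ref)), then combine on an intensity basis.
shot-blast cabinet: 97 − 20·log₁₀(36.9/4.7) = 97 − 17.90 = 79.10 dB SPL.
pump: 88 − 20·log₁₀(49.7/4.7) = 88 − 20.49 = 67.51 dB SPL.
Σ 10^(L/10) = 8.695e+07 → L_total = 10·log₁₀(8.695e+07) = 79.39 dB SPL.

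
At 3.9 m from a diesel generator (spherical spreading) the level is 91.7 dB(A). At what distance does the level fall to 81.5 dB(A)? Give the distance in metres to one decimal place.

For a point source L₁ − L₂ = 20·log₁₀(r₂/r₁), so r₂ = r₁·10^((L₁−L₂)/20).
r₂ = 3.9·10^((91.7−81.5)/20) = 3.9·10^(10.2/20) = 12.62 m.

12.6 m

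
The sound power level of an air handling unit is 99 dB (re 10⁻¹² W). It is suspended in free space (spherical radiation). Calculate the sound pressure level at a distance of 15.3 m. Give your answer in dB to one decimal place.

64.3 dB

L_p = L_w − 10·log₁₀(4π·r²) with r = 15.3 m.
4π·r² = 2942 m², 10·log₁₀ of that is 34.686 dB.
L_p = 99 − 34.686 = 64.31 dB.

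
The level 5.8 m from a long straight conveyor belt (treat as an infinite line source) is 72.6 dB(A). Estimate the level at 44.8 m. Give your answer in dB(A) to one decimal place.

63.7 dB(A)

Cylindrical spreading from a line source gives a 10·log₁₀(r₂/r₁) drop.
L₂ = 72.6 − 10·log₁₀(44.8/5.8) = 72.6 − 8.879 = 63.72 dB(A).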